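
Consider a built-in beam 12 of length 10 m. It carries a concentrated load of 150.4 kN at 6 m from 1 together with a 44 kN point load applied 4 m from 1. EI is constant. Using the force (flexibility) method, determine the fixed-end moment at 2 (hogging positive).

M_2 = 258.8 kN·m

Take the two fixed-end moments M_1, M_2 as redundants; the released structure is the simple span 12.
On the primary (simply-supported) span, the end slopes from the loading are:
  at 1: point load 150.4 at a = 6: Pab(L + b)/(6LEI) = 842.2/EI
  at 2: point load 150.4 at a = 6: Pab(L + a)/(6LEI) = 962.6/EI
  at 1: point load 44 at a = 4: Pab(L + b)/(6LEI) = 281.6/EI
  at 2: point load 44 at a = 4: Pab(L + a)/(6LEI) = 246.4/EI
  θ_10 = 1124/EI,  θ_20 = 1209/EI
Flexibility coefficients: a unit moment at one end gives L/(3EI) there and L/(6EI) at the far end, so f₁₁ = f₂₂ = 3.333/EI and f₁₂ = f₂₁ = 1.667/EI.
Compatibility — zero rotation at each built-in end:
  3.333 M_1 + 1.667 M_2 = 1124
  1.667 M_1 + 3.333 M_2 = 1209
Solving the pair gives M_1 = 207.7 kN·m and M_2 = 258.8 kN·m (hogging).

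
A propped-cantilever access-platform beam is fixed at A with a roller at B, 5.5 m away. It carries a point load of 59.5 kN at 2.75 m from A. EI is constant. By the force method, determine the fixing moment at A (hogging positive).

Remove the prop at B; the released (primary) structure is a cantilever built in at A.
Primary-structure tip deflection at B by superposition:
  point load 59.5 at a = 2.75: Pa²(3L − a)/(6EI) = 1031/EI
Tip deflection under a unit load at B: L³/(3EI) = 55.46/EI.
The prop prevents deflection at B: R_B = δ_0/δ_{BB} = 1031/55.46 = 18.59 kN.
Moment equilibrium about A: M_A = Σ(load moments about A) − R_B·L = 163.6 − 18.59×5.5 = 61.36 kN·m.

M_A = 61.36 kN·m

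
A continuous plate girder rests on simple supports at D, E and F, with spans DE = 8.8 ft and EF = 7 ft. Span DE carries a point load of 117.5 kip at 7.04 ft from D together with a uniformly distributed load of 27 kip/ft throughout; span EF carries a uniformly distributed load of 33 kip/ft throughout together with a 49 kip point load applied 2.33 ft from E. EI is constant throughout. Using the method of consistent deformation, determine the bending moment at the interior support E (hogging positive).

M_E = 346.2 kip·ft

Take M_E as the redundant. Released structure: two simple spans DE and EF with a hinge at E.
End slopes at the hinge E, treating each span as simply supported:
  span DE: point load 117.5 at a = 7.04: Pab(L + a)/(6LEI) = 436.8/EI
  span DE: UDL 27: wL³/(24EI) = 766.7/EI
  span EF: UDL 33: wL³/(24EI) = 471.6/EI
  span EF: point load 49 at a = 2.33: Pab(L + b)/(6LEI) = 148.1/EI
  relative rotation θ_0 = (1203 + 619.8)/EI = 1823/EI
A unit hogging moment at E produces rotation L₁/(3EI) + L₂/(3EI) = 5.267/EI.
Compatibility: M_E·(L₁+L₂)/(3EI) = θ_0, giving M_E = 346.2 kip·ft (hogging).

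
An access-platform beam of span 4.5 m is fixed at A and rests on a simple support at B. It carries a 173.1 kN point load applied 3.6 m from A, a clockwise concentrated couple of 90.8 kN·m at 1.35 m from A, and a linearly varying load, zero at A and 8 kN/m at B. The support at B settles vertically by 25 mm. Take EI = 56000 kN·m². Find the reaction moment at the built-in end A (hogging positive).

Take the reaction at B as the redundant and release it; the primary structure is a cantilever fixed at A.
Free-end deflection of the primary structure under the applied loading (downward +):
  point load 173.1 at a = 3.6: Pa²(3L − a)/(6EI) = 3702/EI
  clockwise couple 90.8 at a = 1.35: M₀a(2L − a)/(2EI) = 468.9/EI
  triangular load, peak 8 at the free end: 11w₀L⁴/(120EI) = 300.7/EI
  δ_0 = 4471/EI
Flexibility coefficient — unit upward force at B: δ_{BB} = L³/(3EI) = 30.38/EI.
With EI = 56000 kN·m²: δ_0 = 0.079842 m and δ_{BB} = 0.000542 m/kN.
Compatibility — the beam at B must follow the support down by 0.025 m: δ_0 − R_B·δ_{BB} = 0.025, so R_B = (0.079842 − 0.025)/0.000542 = 101.1 kN.
Moment equilibrium about A: M_A = Σ(load moments about A) − R_B·L = 768 − 101.1×4.5 = 313 kN·m.

M_A = 313 kN·m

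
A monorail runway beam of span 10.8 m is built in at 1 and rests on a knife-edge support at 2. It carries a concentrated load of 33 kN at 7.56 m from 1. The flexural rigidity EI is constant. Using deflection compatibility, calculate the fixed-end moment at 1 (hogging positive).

M_1 = 48.65 kN·m

Release the roller at 2. Primary structure: cantilever fixed at 1.
Primary-structure tip deflection at 2 by superposition:
  point load 33 at a = 7.56: Pa²(3L − a)/(6EI) = 7808/EI
Flexibility coefficient — unit upward force at 2: δ_{22} = L³/(3EI) = 419.9/EI.
The prop prevents deflection at 2: R_2 = δ_0/δ_{22} = 7808/419.9 = 18.6 kN.
Moment equilibrium about 1: M_1 = Σ(load moments about 1) − R_2·L = 249.5 − 18.6×10.8 = 48.65 kN·m.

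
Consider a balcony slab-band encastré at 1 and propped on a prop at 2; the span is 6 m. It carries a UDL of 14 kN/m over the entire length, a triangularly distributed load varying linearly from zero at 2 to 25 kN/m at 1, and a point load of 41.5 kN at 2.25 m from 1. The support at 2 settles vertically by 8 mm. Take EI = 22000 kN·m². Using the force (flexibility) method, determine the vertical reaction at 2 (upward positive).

Take the reaction at 2 as the redundant and release it; the primary structure is a cantilever fixed at 1.
Downward deflection at the released point 2 due to the loads:
  UDL 14: wL⁴/(8EI) = 2268/EI
  triangular load, peak 25 at the fixed end: w₀L⁴/(30EI) = 1080/EI
  point load 41.5 at a = 2.25: Pa²(3L − a)/(6EI) = 551.5/EI
  δ_0 = 3899/EI
Flexibility coefficient — unit upward force at 2: δ_{22} = L³/(3EI) = 72/EI.
With EI = 22000 kN·m²: δ_0 = 0.17725 m and δ_{22} = 0.003273 m/kN.
Compatibility — the beam at 2 must follow the support down by 0.008 m: δ_0 − R_2·δ_{22} = 0.008, so R_2 = (0.17725 − 0.008)/0.003273 = 51.72 kN.

R_2 = 51.72 kN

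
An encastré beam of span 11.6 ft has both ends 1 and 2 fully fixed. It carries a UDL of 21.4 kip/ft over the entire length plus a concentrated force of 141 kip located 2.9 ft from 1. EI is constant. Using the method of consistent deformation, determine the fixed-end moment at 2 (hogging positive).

M_2 = 316.6 kip·ft

Release both end moments; the primary structure is a simply-supported span 12 with redundants M_1 and M_2.
On the primary (simply-supported) span, the end slopes from the loading are:
  at 1: UDL 21.4: wL³/(24EI) = 1392/EI
  at 2: UDL 21.4: wL³/(24EI) = 1392/EI
  at 1: point load 141 at a = 2.9: Pab(L + b)/(6LEI) = 1038/EI
  at 2: point load 141 at a = 2.9: Pab(L + a)/(6LEI) = 741.1/EI
  θ_10 = 2429/EI,  θ_20 = 2133/EI
Flexibility coefficients: a unit moment at one end gives L/(3EI) there and L/(6EI) at the far end, so f₁₁ = f₂₂ = 3.867/EI and f₁₂ = f₂₁ = 1.933/EI.
Compatibility — zero rotation at each built-in end:
  3.867 M_1 + 1.933 M_2 = 2429
  1.933 M_1 + 3.867 M_2 = 2133
Solving the pair gives M_1 = 470 kip·ft and M_2 = 316.6 kip·ft (hogging).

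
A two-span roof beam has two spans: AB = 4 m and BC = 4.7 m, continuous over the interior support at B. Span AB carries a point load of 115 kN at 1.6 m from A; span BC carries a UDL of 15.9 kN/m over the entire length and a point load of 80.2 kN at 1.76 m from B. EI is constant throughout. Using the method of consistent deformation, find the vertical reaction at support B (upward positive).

Release continuity at B by inserting a hinge; the redundant is the internal moment M_B. The primary structure is two simply-supported spans AB and BC.
Rotations at B on the released spans (each span's end-slope, ×1/EI):
  span AB: point load 115 at a = 1.6: Pab(L + a)/(6LEI) = 103/EI
  span BC: UDL 15.9: wL³/(24EI) = 68.78/EI
  span BC: point load 80.2 at a = 1.76: Pab(L + b)/(6LEI) = 112.4/EI
  relative rotation θ_0 = (103 + 181.2)/EI = 284.3/EI
A unit hogging moment at B produces rotation L₁/(3EI) + L₂/(3EI) = 2.9/EI.
Slope continuity at B: θ_0 = M_B·2.9/EI, so M_B = 284.3/2.9 = 98.02 kN·m (hogging).
Span AB, ΣM about A with M_B applied at B: R_B^{AB}·4 = 184 + 98.02, so R_B^{AB} = 70.5 kN and R_A = 115 − 70.5 = 44.5 kN.
Span BC, ΣM about C: R_B^{BC}·4.7 = 411.4 + 98.02, so R_B^{BC} = 108.4 kN and R_C = 154.9 − 108.4 = 46.54 kN.
R_B = 70.5 + 108.4 = 178.9 kN.

R_B = 178.9 kN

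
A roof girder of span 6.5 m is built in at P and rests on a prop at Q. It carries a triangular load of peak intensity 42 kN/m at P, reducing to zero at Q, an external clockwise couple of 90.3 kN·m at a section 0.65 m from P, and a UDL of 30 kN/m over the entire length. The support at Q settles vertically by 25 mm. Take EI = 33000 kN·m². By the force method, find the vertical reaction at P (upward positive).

R_P = 236.1 kN

Release the roller at Q. Primary structure: cantilever fixed at P.
Downward deflection at the released point Q due to the loads:
  triangular load, peak 42 at the fixed end: w₀L⁴/(30EI) = 2499/EI
  clockwise couple 90.3 at a = 0.65: M₀a(2L − a)/(2EI) = 362.4/EI
  UDL 30: wL⁴/(8EI) = 6694/EI
  δ_0 = 9556/EI
Flexibility coefficient — unit upward force at Q: δ_{QQ} = L³/(3EI) = 91.54/EI.
With EI = 33000 kN·m²: δ_0 = 0.28956 m and δ_{QQ} = 0.002774 m/kN.
Compatibility — the beam at Q must follow the support down by 0.025 m: δ_0 − R_Q·δ_{QQ} = 0.025, so R_Q = (0.28956 − 0.025)/0.002774 = 95.37 kN.
Vertical equilibrium: R_P = ΣP − R_Q = 331.5 − 95.37 = 236.1 kN.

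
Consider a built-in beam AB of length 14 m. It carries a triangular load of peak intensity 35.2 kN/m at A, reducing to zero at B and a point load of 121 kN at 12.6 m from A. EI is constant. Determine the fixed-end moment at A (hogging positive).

M_A = 360.2 kN·m

Take the two fixed-end moments M_A, M_B as redundants; the released structure is the simple span AB.
End rotations of the released simple span under the applied load (×1/EI):
  at A: triangular load, peak 35.2: w₀L³/(45EI) = 2146/EI
  at B: triangular load, peak 35.2: 7w₀L³/(360EI) = 1878/EI
  at A: point load 121 at a = 12.6: Pab(L + b)/(6LEI) = 391.3/EI
  at B: point load 121 at a = 12.6: Pab(L + a)/(6LEI) = 675.9/EI
  θ_A0 = 2538/EI,  θ_B0 = 2554/EI
Flexibility coefficients: a unit moment at one end gives L/(3EI) there and L/(6EI) at the far end, so f₁₁ = f₂₂ = 4.667/EI and f₁₂ = f₂₁ = 2.333/EI.
Compatibility — zero rotation at each built-in end:
  4.667 M_A + 2.333 M_B = 2538
  2.333 M_A + 4.667 M_B = 2554
Solving the pair gives M_A = 360.2 kN·m and M_B = 367.2 kN·m (hogging).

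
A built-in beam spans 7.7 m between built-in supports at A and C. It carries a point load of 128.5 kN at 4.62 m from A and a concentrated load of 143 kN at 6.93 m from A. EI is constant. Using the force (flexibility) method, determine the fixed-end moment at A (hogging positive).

M_A = 104.9 kN·m

Release both end moments; the primary structure is a simply-supported span AC with redundants M_A and M_C.
Simple-span end rotations at A and C under the given loads:
  at A: point load 128.5 at a = 4.62: Pab(L + b)/(6LEI) = 426.7/EI
  at C: point load 128.5 at a = 4.62: Pab(L + a)/(6LEI) = 487.6/EI
  at A: point load 143 at a = 6.93: Pab(L + b)/(6LEI) = 139.9/EI
  at C: point load 143 at a = 6.93: Pab(L + a)/(6LEI) = 241.6/EI
  θ_A0 = 566.5/EI,  θ_C0 = 729.2/EI
Flexibility coefficients: a unit moment at one end gives L/(3EI) there and L/(6EI) at the far end, so f₁₁ = f₂₂ = 2.567/EI and f₁₂ = f₂₁ = 1.283/EI.
Compatibility — zero rotation at each built-in end:
  2.567 M_A + 1.283 M_C = 566.5
  1.283 M_A + 2.567 M_C = 729.2
Solving the pair gives M_A = 104.9 kN·m and M_C = 231.7 kN·m (hogging).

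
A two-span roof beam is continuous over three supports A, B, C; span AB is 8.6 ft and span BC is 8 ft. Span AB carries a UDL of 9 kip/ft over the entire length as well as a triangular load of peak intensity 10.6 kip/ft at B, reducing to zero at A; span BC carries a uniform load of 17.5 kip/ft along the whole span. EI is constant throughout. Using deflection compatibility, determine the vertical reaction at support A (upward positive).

Take M_B as the redundant. Released structure: two simple spans AB and BC with a hinge at B.
Rotations at B on the released spans (each span's end-slope, ×1/EI):
  span AB: UDL 9: wL³/(24EI) = 238.5/EI
  span AB: triangular load, peak 10.6: w₀L³/(45EI) = 149.8/EI
  span BC: UDL 17.5: wL³/(24EI) = 373.3/EI
  relative rotation θ_0 = (388.3 + 373.3)/EI = 761.7/EI
A unit hogging moment at B produces rotation L₁/(3EI) + L₂/(3EI) = 5.533/EI.
Slope continuity at B: θ_0 = M_B·5.533/EI, so M_B = 761.7/5.533 = 137.7 kip·ft (hogging).
Span AB, ΣM about A with M_B applied at B: R_B^{AB}·8.6 = 594.1 + 137.7, so R_B^{AB} = 85.09 kip and R_A = 123 − 85.09 = 37.89 kip.

R_A = 37.89 kip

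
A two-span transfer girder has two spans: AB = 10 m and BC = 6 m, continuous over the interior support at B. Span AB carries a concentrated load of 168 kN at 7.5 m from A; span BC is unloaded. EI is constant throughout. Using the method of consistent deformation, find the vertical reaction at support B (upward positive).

R_B = 171.9 kN

Release continuity at B by inserting a hinge; the redundant is the internal moment M_B. The primary structure is two simply-supported spans AB and BC.
End slopes at the hinge B, treating each span as simply supported:
  span AB: point load 168 at a = 7.5: Pab(L + a)/(6LEI) = 918.8/EI
  relative rotation θ_0 = (918.8 + 0)/EI = 918.8/EI
A unit hogging moment at B produces rotation L₁/(3EI) + L₂/(3EI) = 5.333/EI.
Slope continuity at B: θ_0 = M_B·5.333/EI, so M_B = 918.8/5.333 = 172.3 kN·m (hogging).
Span AB, ΣM about A with M_B applied at B: R_B^{AB}·10 = 1260 + 172.3, so R_B^{AB} = 143.2 kN and R_A = 168 − 143.2 = 24.77 kN.
Span BC, ΣM about C: R_B^{BC}·6 = 0 + 172.3, so R_B^{BC} = 28.71 kN and R_C = 0 − 28.71 = -28.71 kN.
R_B = 143.2 + 28.71 = 171.9 kN.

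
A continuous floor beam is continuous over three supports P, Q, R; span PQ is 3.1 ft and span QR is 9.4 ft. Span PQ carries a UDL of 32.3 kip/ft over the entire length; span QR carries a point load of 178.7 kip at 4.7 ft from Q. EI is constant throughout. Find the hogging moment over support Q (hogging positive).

Take M_Q as the redundant. Released structure: two simple spans PQ and QR with a hinge at Q.
Discontinuity in slope at Q on the released structure — sum the simple-span end rotations:
  span PQ: UDL 32.3: wL³/(24EI) = 40.09/EI
  span QR: point load 178.7 at a = 4.7: Pab(L + b)/(6LEI) = 986.9/EI
  relative rotation θ_0 = (40.09 + 986.9)/EI = 1027/EI
A unit hogging moment at Q produces rotation L₁/(3EI) + L₂/(3EI) = 4.167/EI.
Compatibility: M_Q·(L₁+L₂)/(3EI) = θ_0, giving M_Q = 246.5 kip·ft (hogging).

M_Q = 246.5 kip·ft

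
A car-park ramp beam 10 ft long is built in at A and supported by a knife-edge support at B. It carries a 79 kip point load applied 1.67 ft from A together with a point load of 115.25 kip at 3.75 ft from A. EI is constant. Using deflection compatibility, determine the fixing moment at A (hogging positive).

M_A = 320.2 kip·ft

Remove the prop at B; the released (primary) structure is a cantilever built in at A.
Downward deflection at the released point B due to the loads:
  point load 79 at a = 1.67: Pa²(3L − a)/(6EI) = 1040/EI
  point load 115.25 at a = 3.75: Pa²(3L − a)/(6EI) = 7091/EI
  δ_0 = 8131/EI
Flexibility coefficient — unit upward force at B: δ_{BB} = L³/(3EI) = 333.3/EI.
Compatibility at B: δ_0 − R_B·δ_{BB} = 0, so R_B = 8131/333.3 = 24.39 kip.
Moment equilibrium about A: M_A = Σ(load moments about A) − R_B·L = 564.1 − 24.39×10 = 320.2 kip·ft.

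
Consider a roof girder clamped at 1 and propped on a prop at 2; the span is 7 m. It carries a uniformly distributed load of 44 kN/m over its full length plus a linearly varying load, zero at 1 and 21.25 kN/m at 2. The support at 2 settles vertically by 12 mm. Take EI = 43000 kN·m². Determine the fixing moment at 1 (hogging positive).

Release the roller at 2. Primary structure: cantilever fixed at 1.
Primary-structure tip deflection at 2 by superposition:
  UDL 44: wL⁴/(8EI) = 13206/EI
  triangular load, peak 21.25 at the free end: 11w₀L⁴/(120EI) = 4677/EI
  δ_0 = 17882/EI
Flexibility coefficient — unit upward force at 2: δ_{22} = L³/(3EI) = 114.3/EI.
With EI = 43000 kN·m²: δ_0 = 0.41587 m and δ_{22} = 0.002659 m/kN.
Compatibility — the beam at 2 must follow the support down by 0.012 m: δ_0 − R_2·δ_{22} = 0.012, so R_2 = (0.41587 − 0.012)/0.002659 = 151.9 kN.
Moment equilibrium about 1: M_1 = Σ(load moments about 1) − R_2·L = 1425 − 151.9×7 = 361.8 kN·m.

M_1 = 361.8 kN·m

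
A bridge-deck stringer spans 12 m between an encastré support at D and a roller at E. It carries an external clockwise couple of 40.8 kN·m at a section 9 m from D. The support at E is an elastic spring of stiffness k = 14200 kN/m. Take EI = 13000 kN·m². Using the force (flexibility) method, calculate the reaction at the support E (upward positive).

R_E = 4.774 kN

Release the roller at E. Primary structure: cantilever fixed at D.
Downward deflection at the released point E due to the loads:
  clockwise couple 40.8 at a = 9: M₀a(2L − a)/(2EI) = 2754/EI
Tip deflection under a unit load at E: L³/(3EI) = 576/EI.
With EI = 13000 kN·m²: δ_0 = 0.21185 m and δ_{EE} = 0.044308 m/kN.
Compatibility — the spring shortens by R_E/k under the reaction it provides: δ_0 − R_E·δ_{EE} = R_E/k. With 1/k = 0.00007 m/kN, R_E = δ_0 / (δ_{EE} + 1/k) = 0.21185 / (0.044308 + 0.00007) = 4.774 kN.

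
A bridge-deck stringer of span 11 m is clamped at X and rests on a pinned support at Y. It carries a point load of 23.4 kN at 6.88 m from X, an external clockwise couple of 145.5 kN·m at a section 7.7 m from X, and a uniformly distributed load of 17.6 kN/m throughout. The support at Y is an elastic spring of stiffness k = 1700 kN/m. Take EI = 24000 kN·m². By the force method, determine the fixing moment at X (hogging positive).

M_X = 289 kN·m

Remove the prop at Y; the released (primary) structure is a cantilever built in at X.
Free-end deflection of the primary structure under the applied loading (downward +):
  point load 23.4 at a = 6.88: Pa²(3L − a)/(6EI) = 4822/EI
  clockwise couple 145.5 at a = 7.7: M₀a(2L − a)/(2EI) = 8011/EI
  UDL 17.6: wL⁴/(8EI) = 32210/EI
  δ_0 = 45043/EI
Flexibility coefficient — unit upward force at Y: δ_{YY} = L³/(3EI) = 443.7/EI.
With EI = 24000 kN·m²: δ_0 = 1.8768 m and δ_{YY} = 0.018486 m/kN.
Compatibility — the spring shortens by R_Y/k under the reaction it provides: δ_0 − R_Y·δ_{YY} = R_Y/k. With 1/k = 0.000588 m/kN, R_Y = δ_0 / (δ_{YY} + 1/k) = 1.8768 / (0.018486 + 0.000588) = 98.39 kN.
Moment equilibrium about X: M_X = Σ(load moments about X) − R_Y·L = 1371 − 98.39×11 = 289 kN·m.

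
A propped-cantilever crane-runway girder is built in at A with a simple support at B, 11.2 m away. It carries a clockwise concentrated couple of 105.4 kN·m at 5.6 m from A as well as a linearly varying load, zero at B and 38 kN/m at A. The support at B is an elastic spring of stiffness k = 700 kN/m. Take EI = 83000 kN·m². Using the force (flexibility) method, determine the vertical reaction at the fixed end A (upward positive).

Take the reaction at B as the redundant and release it; the primary structure is a cantilever fixed at A.
Primary-structure tip deflection at B by superposition:
  clockwise couple 105.4 at a = 5.6: M₀a(2L − a)/(2EI) = 4958/EI
  triangular load, peak 38 at the fixed end: w₀L⁴/(30EI) = 19931/EI
  δ_0 = 24889/EI
Flexibility coefficient — unit upward force at B: δ_{BB} = L³/(3EI) = 468.3/EI.
With EI = 83000 kN·m²: δ_0 = 0.29987 m and δ_{BB} = 0.005642 m/kN.
Compatibility — the spring shortens by R_B/k under the reaction it provides: δ_0 − R_B·δ_{BB} = R_B/k. With 1/k = 0.001429 m/kN, R_B = δ_0 / (δ_{BB} + 1/k) = 0.29987 / (0.005642 + 0.001429) = 42.41 kN.
Vertical equilibrium: R_A = ΣP − R_B = 212.8 − 42.41 = 170.4 kN.

R_A = 170.4 kN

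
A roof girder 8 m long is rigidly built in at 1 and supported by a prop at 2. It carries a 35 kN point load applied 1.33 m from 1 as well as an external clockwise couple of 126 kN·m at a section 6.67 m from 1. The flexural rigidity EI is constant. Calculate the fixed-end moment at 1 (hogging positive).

Release the roller at 2. Primary structure: cantilever fixed at 1.
Downward deflection at the released point 2 due to the loads:
  point load 35 at a = 1.33: Pa²(3L − a)/(6EI) = 233.9/EI
  clockwise couple 126 at a = 6.67: M₀a(2L − a)/(2EI) = 3921/EI
  δ_0 = 4154/EI
Flexibility coefficient — unit upward force at 2: δ_{22} = L³/(3EI) = 170.7/EI.
The prop prevents deflection at 2: R_2 = δ_0/δ_{22} = 4154/170.7 = 24.34 kN.
Moment equilibrium about 1: M_1 = Σ(load moments about 1) − R_2·L = 172.6 − 24.34×8 = -22.19 kN·m.

M_1 = -22.19 kN·m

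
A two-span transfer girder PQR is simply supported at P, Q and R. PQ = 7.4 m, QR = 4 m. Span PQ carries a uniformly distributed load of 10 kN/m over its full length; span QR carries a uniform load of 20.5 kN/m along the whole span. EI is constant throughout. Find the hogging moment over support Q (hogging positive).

Insert a hinge at Q; M_Q is the redundant, and each span becomes simply supported.
Discontinuity in slope at Q on the released structure — sum the simple-span end rotations:
  span PQ: UDL 10: wL³/(24EI) = 168.8/EI
  span QR: UDL 20.5: wL³/(24EI) = 54.67/EI
  relative rotation θ_0 = (168.8 + 54.67)/EI = 223.5/EI
A unit hogging moment at Q produces rotation L₁/(3EI) + L₂/(3EI) = 3.8/EI.
Slope continuity at Q: θ_0 = M_Q·3.8/EI, so M_Q = 223.5/3.8 = 58.82 kN·m (hogging).

M_Q = 58.82 kN·m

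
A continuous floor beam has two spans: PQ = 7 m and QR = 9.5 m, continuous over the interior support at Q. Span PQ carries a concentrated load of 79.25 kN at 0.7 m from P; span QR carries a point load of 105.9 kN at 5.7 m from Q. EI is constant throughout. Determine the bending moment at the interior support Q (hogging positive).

M_Q = 109 kN·m

Release continuity at Q by inserting a hinge; the redundant is the internal moment M_Q. The primary structure is two simply-supported spans PQ and QR.
End slopes at the hinge Q, treating each span as simply supported:
  span PQ: point load 79.25 at a = 0.7: Pab(L + a)/(6LEI) = 64.07/EI
  span QR: point load 105.9 at a = 5.7: Pab(L + b)/(6LEI) = 535.2/EI
  relative rotation θ_0 = (64.07 + 535.2)/EI = 599.3/EI
A unit hogging moment at Q produces rotation L₁/(3EI) + L₂/(3EI) = 5.5/EI.
Slope continuity at Q: θ_0 = M_Q·5.5/EI, so M_Q = 599.3/5.5 = 109 kN·m (hogging).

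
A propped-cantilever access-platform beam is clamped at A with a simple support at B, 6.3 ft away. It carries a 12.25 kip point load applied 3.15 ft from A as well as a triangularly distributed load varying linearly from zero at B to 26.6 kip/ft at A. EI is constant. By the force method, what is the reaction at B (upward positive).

Remove the prop at B; the released (primary) structure is a cantilever built in at A.
Deflection at B on the released cantilever, summing each load's contribution:
  point load 12.25 at a = 3.15: Pa²(3L − a)/(6EI) = 319.1/EI
  triangular load, peak 26.6 at the fixed end: w₀L⁴/(30EI) = 1397/EI
  δ_0 = 1716/EI
Tip deflection under a unit load at B: L³/(3EI) = 83.35/EI.
The prop prevents deflection at B: R_B = δ_0/δ_{BB} = 1716/83.35 = 20.59 kip.

R_B = 20.59 kip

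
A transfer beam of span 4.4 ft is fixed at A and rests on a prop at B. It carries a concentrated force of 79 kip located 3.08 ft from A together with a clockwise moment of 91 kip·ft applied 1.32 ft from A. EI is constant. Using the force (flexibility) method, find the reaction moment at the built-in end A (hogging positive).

Choose R_B as the redundant. The primary structure is the cantilever fixed at A.
Free-end deflection of the primary structure under the applied loading (downward +):
  point load 79 at a = 3.08: Pa²(3L − a)/(6EI) = 1264/EI
  clockwise couple 91 at a = 1.32: M₀a(2L − a)/(2EI) = 449.2/EI
  δ_0 = 1713/EI
Flexibility coefficient — unit upward force at B: δ_{BB} = L³/(3EI) = 28.39/EI.
The prop prevents deflection at B: R_B = δ_0/δ_{BB} = 1713/28.39 = 60.34 kip.
Moment equilibrium about A: M_A = Σ(load moments about A) − R_B·L = 334.3 − 60.34×4.4 = 68.83 kip·ft.

M_A = 68.83 kip·ft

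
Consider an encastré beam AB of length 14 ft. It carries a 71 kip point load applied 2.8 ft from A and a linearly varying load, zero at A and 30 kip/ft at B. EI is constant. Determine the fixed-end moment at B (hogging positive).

M_B = 325.8 kip·ft

Take the two fixed-end moments M_A, M_B as redundants; the released structure is the simple span AB.
On the primary (simply-supported) span, the end slopes from the loading are:
  at A: point load 71 at a = 2.8: Pab(L + b)/(6LEI) = 668/EI
  at B: point load 71 at a = 2.8: Pab(L + a)/(6LEI) = 445.3/EI
  at A: triangular load, peak 30: 7w₀L³/(360EI) = 1601/EI
  at B: triangular load, peak 30: w₀L³/(45EI) = 1829/EI
  θ_A0 = 2269/EI,  θ_B0 = 2275/EI
Flexibility coefficients: a unit moment at one end gives L/(3EI) there and L/(6EI) at the far end, so f₁₁ = f₂₂ = 4.667/EI and f₁₂ = f₂₁ = 2.333/EI.
Compatibility — zero rotation at each built-in end:
  4.667 M_A + 2.333 M_B = 2269
  2.333 M_A + 4.667 M_B = 2275
Solving the pair gives M_A = 323.2 kip·ft and M_B = 325.8 kip·ft (hogging).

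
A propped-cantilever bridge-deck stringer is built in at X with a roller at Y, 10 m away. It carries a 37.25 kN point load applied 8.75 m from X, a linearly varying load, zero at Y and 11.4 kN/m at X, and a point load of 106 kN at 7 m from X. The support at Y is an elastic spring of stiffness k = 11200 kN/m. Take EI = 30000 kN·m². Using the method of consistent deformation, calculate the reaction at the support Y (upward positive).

Release the roller at Y. Primary structure: cantilever fixed at X.
Primary-structure tip deflection at Y by superposition:
  point load 37.25 at a = 8.75: Pa²(3L − a)/(6EI) = 10101/EI
  triangular load, peak 11.4 at the fixed end: w₀L⁴/(30EI) = 3800/EI
  point load 106 at a = 7: Pa²(3L − a)/(6EI) = 19910/EI
  δ_0 = 33811/EI
Tip deflection under a unit load at Y: L³/(3EI) = 333.3/EI.
With EI = 30000 kN·m²: δ_0 = 1.127 m and δ_{YY} = 0.011111 m/kN.
Compatibility — the spring shortens by R_Y/k under the reaction it provides: δ_0 − R_Y·δ_{YY} = R_Y/k. With 1/k = 0.000089 m/kN, R_Y = δ_0 / (δ_{YY} + 1/k) = 1.127 / (0.011111 + 0.000089) = 100.6 kN.

R_Y = 100.6 kN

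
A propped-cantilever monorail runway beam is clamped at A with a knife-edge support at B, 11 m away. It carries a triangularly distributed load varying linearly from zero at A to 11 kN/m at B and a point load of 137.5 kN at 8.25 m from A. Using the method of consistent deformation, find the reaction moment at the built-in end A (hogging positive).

Take the reaction at B as the redundant and release it; the primary structure is a cantilever fixed at A.
Primary-structure tip deflection at B by superposition:
  triangular load, peak 11 at the free end: 11w₀L⁴/(120EI) = 14763/EI
  point load 137.5 at a = 8.25: Pa²(3L − a)/(6EI) = 38604/EI
  δ_0 = 53367/EI
Tip deflection under a unit load at B: L³/(3EI) = 443.7/EI.
Compatibility at B: δ_0 − R_B·δ_{BB} = 0, so R_B = 53367/443.7 = 120.3 kN.
Moment equilibrium about A: M_A = Σ(load moments about A) − R_B·L = 1578 − 120.3×11 = 254.9 kN·m.

M_A = 254.9 kN·m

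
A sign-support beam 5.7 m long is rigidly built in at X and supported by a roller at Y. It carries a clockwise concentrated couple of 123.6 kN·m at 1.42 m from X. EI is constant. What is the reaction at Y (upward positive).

Take the reaction at Y as the redundant and release it; the primary structure is a cantilever fixed at X.
Downward deflection at the released point Y due to the loads:
  clockwise couple 123.6 at a = 1.42: M₀a(2L − a)/(2EI) = 875.8/EI
Tip deflection under a unit load at Y: L³/(3EI) = 61.73/EI.
The prop prevents deflection at Y: R_Y = δ_0/δ_{YY} = 875.8/61.73 = 14.19 kN.

R_Y = 14.19 kN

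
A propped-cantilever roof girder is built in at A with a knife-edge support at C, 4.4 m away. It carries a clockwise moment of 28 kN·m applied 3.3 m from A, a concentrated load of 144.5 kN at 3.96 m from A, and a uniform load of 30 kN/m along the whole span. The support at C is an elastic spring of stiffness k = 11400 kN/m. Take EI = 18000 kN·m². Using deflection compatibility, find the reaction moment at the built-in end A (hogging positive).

M_A = 134.7 kN·m

Remove the prop at C; the released (primary) structure is a cantilever built in at A.
Primary-structure tip deflection at C by superposition:
  clockwise couple 28 at a = 3.3: M₀a(2L − a)/(2EI) = 254.1/EI
  point load 144.5 at a = 3.96: Pa²(3L − a)/(6EI) = 3490/EI
  UDL 30: wL⁴/(8EI) = 1406/EI
  δ_0 = 5149/EI
Tip deflection under a unit load at C: L³/(3EI) = 28.39/EI.
With EI = 18000 kN·m²: δ_0 = 0.28607 m and δ_{CC} = 0.001577 m/kN.
Compatibility — the spring shortens by R_C/k under the reaction it provides: δ_0 − R_C·δ_{CC} = R_C/k. With 1/k = 0.000088 m/kN, R_C = δ_0 / (δ_{CC} + 1/k) = 0.28607 / (0.001577 + 0.000088) = 171.8 kN.
Moment equilibrium about A: M_A = Σ(load moments about A) − R_C·L = 890.6 − 171.8×4.4 = 134.7 kN·m.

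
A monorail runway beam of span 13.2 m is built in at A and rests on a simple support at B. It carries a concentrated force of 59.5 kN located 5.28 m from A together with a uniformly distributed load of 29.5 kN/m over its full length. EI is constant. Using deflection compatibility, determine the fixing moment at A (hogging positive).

M_A = 793.3 kN·m

Choose R_B as the redundant. The primary structure is the cantilever fixed at A.
Free-end deflection of the primary structure under the applied loading (downward +):
  point load 59.5 at a = 5.28: Pa²(3L − a)/(6EI) = 9488/EI
  UDL 29.5: wL⁴/(8EI) = 111951/EI
  δ_0 = 121439/EI
Flexibility coefficient — unit upward force at B: δ_{BB} = L³/(3EI) = 766.7/EI.
Compatibility at B: δ_0 − R_B·δ_{BB} = 0, so R_B = 121439/766.7 = 158.4 kN.
Moment equilibrium about A: M_A = Σ(load moments about A) − R_B·L = 2884 − 158.4×13.2 = 793.3 kN·m.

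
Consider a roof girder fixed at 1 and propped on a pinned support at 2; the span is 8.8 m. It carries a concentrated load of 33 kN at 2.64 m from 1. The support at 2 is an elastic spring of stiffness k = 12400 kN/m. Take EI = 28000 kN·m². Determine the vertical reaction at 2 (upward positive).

R_2 = 3.97 kN

Take the reaction at 2 as the redundant and release it; the primary structure is a cantilever fixed at 1.
Downward deflection at the released point 2 due to the loads:
  point load 33 at a = 2.64: Pa²(3L − a)/(6EI) = 910.8/EI
Flexibility coefficient — unit upward force at 2: δ_{22} = L³/(3EI) = 227.2/EI.
With EI = 28000 kN·m²: δ_0 = 0.032528 m and δ_{22} = 0.008113 m/kN.
Compatibility — the spring shortens by R_2/k under the reaction it provides: δ_0 − R_2·δ_{22} = R_2/k. With 1/k = 0.000081 m/kN, R_2 = δ_0 / (δ_{22} + 1/k) = 0.032528 / (0.008113 + 0.000081) = 3.97 kN.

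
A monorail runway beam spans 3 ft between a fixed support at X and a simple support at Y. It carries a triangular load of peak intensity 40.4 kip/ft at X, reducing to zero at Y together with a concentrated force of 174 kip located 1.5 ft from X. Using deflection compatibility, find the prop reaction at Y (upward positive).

Release the roller at Y. Primary structure: cantilever fixed at X.
Downward deflection at the released point Y due to the loads:
  triangular load, peak 40.4 at the fixed end: w₀L⁴/(30EI) = 109.1/EI
  point load 174 at a = 1.5: Pa²(3L − a)/(6EI) = 489.4/EI
  δ_0 = 598.5/EI
Tip deflection under a unit load at Y: L³/(3EI) = 9/EI.
The prop prevents deflection at Y: R_Y = δ_0/δ_{YY} = 598.5/9 = 66.5 kip.

R_Y = 66.5 kip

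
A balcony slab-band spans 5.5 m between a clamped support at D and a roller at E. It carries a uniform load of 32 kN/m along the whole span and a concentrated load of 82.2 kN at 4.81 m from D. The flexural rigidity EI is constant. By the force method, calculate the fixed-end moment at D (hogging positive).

Release the roller at E. Primary structure: cantilever fixed at D.
Deflection at E on the released cantilever, summing each load's contribution:
  UDL 32: wL⁴/(8EI) = 3660/EI
  point load 82.2 at a = 4.81: Pa²(3L − a)/(6EI) = 3705/EI
  δ_0 = 7366/EI
Flexibility coefficient — unit upward force at E: δ_{EE} = L³/(3EI) = 55.46/EI.
The prop prevents deflection at E: R_E = δ_0/δ_{EE} = 7366/55.46 = 132.8 kN.
Moment equilibrium about D: M_D = Σ(load moments about D) − R_E·L = 879.4 − 132.8×5.5 = 148.9 kN·m.

M_D = 148.9 kN·m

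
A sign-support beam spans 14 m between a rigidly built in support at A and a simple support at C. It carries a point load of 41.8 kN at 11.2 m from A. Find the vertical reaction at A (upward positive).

R_A = 12.37 kN

Choose R_C as the redundant. The primary structure is the cantilever fixed at A.
Downward deflection at the released point C due to the loads:
  point load 41.8 at a = 11.2: Pa²(3L − a)/(6EI) = 26916/EI
Flexibility coefficient — unit upward force at C: δ_{CC} = L³/(3EI) = 914.7/EI.
The prop prevents deflection at C: R_C = δ_0/δ_{CC} = 26916/914.7 = 29.43 kN.
Vertical equilibrium: R_A = ΣP − R_C = 41.8 − 29.43 = 12.37 kN.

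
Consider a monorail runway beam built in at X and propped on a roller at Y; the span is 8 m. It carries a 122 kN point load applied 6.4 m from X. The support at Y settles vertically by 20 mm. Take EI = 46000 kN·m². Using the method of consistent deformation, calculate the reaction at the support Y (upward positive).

Release the roller at Y. Primary structure: cantilever fixed at X.
Primary-structure tip deflection at Y by superposition:
  point load 122 at a = 6.4: Pa²(3L − a)/(6EI) = 14658/EI
Tip deflection under a unit load at Y: L³/(3EI) = 170.7/EI.
With EI = 46000 kN·m²: δ_0 = 0.31866 m and δ_{YY} = 0.00371 m/kN.
Compatibility — the beam at Y must follow the support down by 0.02 m: δ_0 − R_Y·δ_{YY} = 0.02, so R_Y = (0.31866 − 0.02)/0.00371 = 80.5 kN.

R_Y = 80.5 kN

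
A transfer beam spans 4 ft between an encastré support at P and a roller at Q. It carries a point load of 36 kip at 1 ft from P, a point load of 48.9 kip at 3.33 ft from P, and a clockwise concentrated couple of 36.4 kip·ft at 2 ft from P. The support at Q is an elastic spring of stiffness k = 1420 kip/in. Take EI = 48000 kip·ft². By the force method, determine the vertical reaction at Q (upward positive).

Choose R_Q as the redundant. The primary structure is the cantilever fixed at P.
Downward deflection at the released point Q due to the loads:
  point load 36 at a = 1: Pa²(3L − a)/(6EI) = 66/EI
  point load 48.9 at a = 3.33: Pa²(3L − a)/(6EI) = 783.5/EI
  clockwise couple 36.4 at a = 2: M₀a(2L − a)/(2EI) = 218.4/EI
  δ_0 = 1068/EI
Flexibility coefficient — unit upward force at Q: δ_{QQ} = L³/(3EI) = 21.33/EI.
With EI = 48000 kip·ft²: δ_0 = 0.022249 ft and δ_{QQ} = 0.000444 ft/kip.
Compatibility — the spring shortens by R_Q/k under the reaction it provides: δ_0 − R_Q·δ_{QQ} = R_Q/k. With 1/k = 1/(1420×12) ft/kip = 0.000059 ft/kip, R_Q = δ_0 / (δ_{QQ} + 1/k) = 0.022249 / (0.000444 + 0.000059) = 44.22 kip.

R_Q = 44.22 kip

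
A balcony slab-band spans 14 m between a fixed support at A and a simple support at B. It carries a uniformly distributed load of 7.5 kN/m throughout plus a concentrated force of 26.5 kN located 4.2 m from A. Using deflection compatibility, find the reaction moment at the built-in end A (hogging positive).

Choose R_B as the redundant. The primary structure is the cantilever fixed at A.
Deflection at B on the released cantilever, summing each load's contribution:
  UDL 7.5: wL⁴/(8EI) = 36015/EI
  point load 26.5 at a = 4.2: Pa²(3L − a)/(6EI) = 2945/EI
  δ_0 = 38960/EI
Tip deflection under a unit load at B: L³/(3EI) = 914.7/EI.
Compatibility at B: δ_0 − R_B·δ_{BB} = 0, so R_B = 38960/914.7 = 42.59 kN.
Moment equilibrium about A: M_A = Σ(load moments about A) − R_B·L = 846.3 − 42.59×14 = 250 kN·m.

M_A = 250 kN·m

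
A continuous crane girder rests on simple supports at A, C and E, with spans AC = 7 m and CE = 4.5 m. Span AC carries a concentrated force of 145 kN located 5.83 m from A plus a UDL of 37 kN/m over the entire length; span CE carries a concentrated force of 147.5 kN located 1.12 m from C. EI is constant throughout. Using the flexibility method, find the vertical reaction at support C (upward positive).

R_C = 455.7 kN

Take M_C as the redundant. Released structure: two simple spans AC and CE with a hinge at C.
End slopes at the hinge C, treating each span as simply supported:
  span AC: point load 145 at a = 5.83: Pab(L + a)/(6LEI) = 302.1/EI
  span AC: UDL 37: wL³/(24EI) = 528.8/EI
  span CE: point load 147.5 at a = 1.12: Pab(L + b)/(6LEI) = 163/EI
  relative rotation θ_0 = (830.9 + 163)/EI = 993.9/EI
A unit hogging moment at C produces rotation L₁/(3EI) + L₂/(3EI) = 3.833/EI.
Slope continuity at C: θ_0 = M_C·3.833/EI, so M_C = 993.9/3.833 = 259.3 kN·m (hogging).
Span AC, ΣM about A with M_C applied at C: R_C^{AC}·7 = 1752 + 259.3, so R_C^{AC} = 287.3 kN and R_A = 404 − 287.3 = 116.7 kN.
Span CE, ΣM about E: R_C^{CE}·4.5 = 498.6 + 259.3, so R_C^{CE} = 168.4 kN and R_E = 147.5 − 168.4 = -20.91 kN.
R_C = 287.3 + 168.4 = 455.7 kN.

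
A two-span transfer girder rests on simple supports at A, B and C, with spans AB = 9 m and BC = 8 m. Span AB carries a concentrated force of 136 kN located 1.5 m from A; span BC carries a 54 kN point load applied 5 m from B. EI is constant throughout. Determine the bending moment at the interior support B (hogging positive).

M_B = 85.26 kN·m

Insert a hinge at B; M_B is the redundant, and each span becomes simply supported.
Rotations at B on the released spans (each span's end-slope, ×1/EI):
  span AB: point load 136 at a = 1.5: Pab(L + a)/(6LEI) = 297.5/EI
  span BC: point load 54 at a = 5: Pab(L + b)/(6LEI) = 185.6/EI
  relative rotation θ_0 = (297.5 + 185.6)/EI = 483.1/EI
A unit hogging moment at B produces rotation L₁/(3EI) + L₂/(3EI) = 5.667/EI.
Compatibility: M_B·(L₁+L₂)/(3EI) = θ_0, giving M_B = 85.26 kN·m (hogging).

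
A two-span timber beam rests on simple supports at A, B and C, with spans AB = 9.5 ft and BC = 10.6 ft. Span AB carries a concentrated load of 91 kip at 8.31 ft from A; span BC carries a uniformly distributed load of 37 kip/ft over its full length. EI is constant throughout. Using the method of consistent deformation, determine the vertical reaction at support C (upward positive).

Take M_B as the redundant. Released structure: two simple spans AB and BC with a hinge at B.
Rotations at B on the released spans (each span's end-slope, ×1/EI):
  span AB: point load 91 at a = 8.31: Pab(L + a)/(6LEI) = 281.2/EI
  span BC: UDL 37: wL³/(24EI) = 1836/EI
  relative rotation θ_0 = (281.2 + 1836)/EI = 2117/EI
A unit hogging moment at B produces rotation L₁/(3EI) + L₂/(3EI) = 6.7/EI.
Compatibility: M_B·(L₁+L₂)/(3EI) = θ_0, giving M_B = 316 kip·ft (hogging).
Span BC, ΣM about C: R_B^{BC}·10.6 = 2079 + 316, so R_B^{BC} = 225.9 kip and R_C = 392.2 − 225.9 = 166.3 kip.

R_C = 166.3 kip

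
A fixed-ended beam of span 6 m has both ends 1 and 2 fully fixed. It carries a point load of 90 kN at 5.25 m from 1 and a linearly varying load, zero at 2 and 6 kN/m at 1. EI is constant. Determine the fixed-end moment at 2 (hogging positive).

Release both end moments; the primary structure is a simply-supported span 12 with redundants M_1 and M_2.
Simple-span end rotations at 1 and 2 under the given loads:
  at 1: point load 90 at a = 5.25: Pab(L + b)/(6LEI) = 66.45/EI
  at 2: point load 90 at a = 5.25: Pab(L + a)/(6LEI) = 110.7/EI
  at 1: triangular load, peak 6: w₀L³/(45EI) = 28.8/EI
  at 2: triangular load, peak 6: 7w₀L³/(360EI) = 25.2/EI
  θ_10 = 95.25/EI,  θ_20 = 135.9/EI
Flexibility coefficients: a unit moment at one end gives L/(3EI) there and L/(6EI) at the far end, so f₁₁ = f₂₂ = 2/EI and f₁₂ = f₂₁ = 1/EI.
Compatibility — zero rotation at each built-in end:
  2 M_1 + 1 M_2 = 95.25
  1 M_1 + 2 M_2 = 135.9
Solving the pair gives M_1 = 18.18 kN·m and M_2 = 58.88 kN·m (hogging).

M_2 = 58.88 kN·m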